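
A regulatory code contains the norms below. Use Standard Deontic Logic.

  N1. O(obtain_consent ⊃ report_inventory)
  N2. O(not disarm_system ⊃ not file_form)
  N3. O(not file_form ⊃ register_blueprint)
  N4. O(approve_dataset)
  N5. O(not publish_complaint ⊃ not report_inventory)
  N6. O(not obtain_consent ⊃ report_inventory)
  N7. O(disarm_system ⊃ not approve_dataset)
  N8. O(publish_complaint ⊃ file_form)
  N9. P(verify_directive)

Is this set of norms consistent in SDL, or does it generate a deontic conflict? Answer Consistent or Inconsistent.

Premises 6 and 1 are O(not obtain_consent ⊃ report_inventory) and O(obtain_consent ⊃ report_inventory); every ideal world satisfies not obtain_consent or obtain_consent, so in either case report_inventory holds — hence O(report_inventory).
Premise 5, O(not publish_complaint ⊃ not report_inventory), contraposes to O(report_inventory ⊃ publish_complaint); with O(report_inventory) we get O(publish_complaint).
With premise 8, O(publish_complaint ⊃ file_form), the K-axiom yields O(file_form).
Premise 2, O(not disarm_system ⊃ not file_form), contraposes to O(file_form ⊃ disarm_system); with O(file_form) we get O(disarm_system).
Premise 7 is O(disarm_system ⊃ not approve_dataset); since O(disarm_system), deontic closure gives O(not approve_dataset).
But premise 4 directly asserts O(approve_dataset).
We now have both O(not approve_dataset) and O(approve_dataset) — approve_dataset is simultaneously obligatory and forbidden, violating the D-axiom.

Inconsistent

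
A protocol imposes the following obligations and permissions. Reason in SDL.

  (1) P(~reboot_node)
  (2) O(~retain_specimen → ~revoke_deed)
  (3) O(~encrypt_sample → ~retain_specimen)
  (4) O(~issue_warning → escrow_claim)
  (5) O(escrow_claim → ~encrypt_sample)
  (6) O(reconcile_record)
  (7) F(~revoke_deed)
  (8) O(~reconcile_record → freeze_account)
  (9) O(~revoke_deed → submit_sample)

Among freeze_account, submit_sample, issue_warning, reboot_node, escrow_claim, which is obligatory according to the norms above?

Premise 7 is F(~revoke_deed), i.e. O(revoke_deed).
Premise 2 is O(~retain_specimen → ~revoke_deed); contrapositively O(revoke_deed → retain_specimen). Since O(revoke_deed) holds, K gives O(retain_specimen).
Premise 3 is O(~encrypt_sample → ~retain_specimen); contrapositively O(retain_specimen → encrypt_sample). Since O(retain_specimen) holds, K gives O(encrypt_sample).
The contrapositive of premise 5 (O(escrow_claim → ~encrypt_sample)) is O(encrypt_sample → ~escrow_claim), and O(encrypt_sample) is already established, so O(~escrow_claim).
The contrapositive of premise 4 (O(~issue_warning → escrow_claim)) is O(~escrow_claim → issue_warning), and O(~escrow_claim) is already established, so O(issue_warning).
So O(issue_warning) holds — issue_warning is obligatory. None of the other listed options is made obligatory by any chain of premises.

issue_warning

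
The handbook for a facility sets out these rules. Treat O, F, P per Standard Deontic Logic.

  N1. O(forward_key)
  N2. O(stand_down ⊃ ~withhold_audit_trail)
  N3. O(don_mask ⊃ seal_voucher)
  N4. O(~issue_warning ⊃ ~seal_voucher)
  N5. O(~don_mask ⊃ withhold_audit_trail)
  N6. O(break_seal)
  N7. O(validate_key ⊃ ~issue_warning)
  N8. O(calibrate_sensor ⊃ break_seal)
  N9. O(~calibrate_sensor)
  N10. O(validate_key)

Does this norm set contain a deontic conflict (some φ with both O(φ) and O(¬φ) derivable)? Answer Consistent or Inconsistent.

Premise 8 is O(calibrate_sensor ⊃ break_seal); even if O(break_seal) held, inferring O(calibrate_sensor) would be affirming the consequent — invalid.
So O(calibrate_sensor) is not derivable, and the apparent clash with O(~calibrate_sensor) does not arise.
A world satisfying every obligation exists (e.g. break_seal=true, calibrate_sensor=false, don_mask=false, forward_key=true, issue_warning=false, seal_voucher=false, stand_down=false, validate_key=true, withhold_audit_trail=true); no atom is both obligatory and forbidden, so the set is consistent.

Consistent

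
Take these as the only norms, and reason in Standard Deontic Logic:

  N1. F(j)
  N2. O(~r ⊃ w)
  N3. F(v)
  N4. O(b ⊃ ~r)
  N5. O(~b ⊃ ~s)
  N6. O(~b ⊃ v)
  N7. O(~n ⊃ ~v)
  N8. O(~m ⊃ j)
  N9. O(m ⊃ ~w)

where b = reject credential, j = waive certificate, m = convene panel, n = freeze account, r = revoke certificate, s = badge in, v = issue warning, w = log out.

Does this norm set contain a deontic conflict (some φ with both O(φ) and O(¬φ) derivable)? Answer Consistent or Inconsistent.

Premise 3 is F(v), i.e. O(~v).
The contrapositive of premise 6 (O(~b ⊃ v)) is O(~v ⊃ b), and O(~v) is already established, so O(b).
Premise 4 is O(b ⊃ ~r); since O(b), deontic closure gives O(~r).
With premise 2, O(~r ⊃ w), the K-axiom yields O(w).
Premise 9, O(m ⊃ ~w), contraposes to O(w ⊃ ~m); with O(w) we get O(~m).
With premise 8, O(~m ⊃ j), the K-axiom yields O(j).
However, F(j) at premise 1 amounts to O(~j).
We now have both O(j) and O(~j) — j is simultaneously obligatory and forbidden, violating the D-axiom.

Inconsistent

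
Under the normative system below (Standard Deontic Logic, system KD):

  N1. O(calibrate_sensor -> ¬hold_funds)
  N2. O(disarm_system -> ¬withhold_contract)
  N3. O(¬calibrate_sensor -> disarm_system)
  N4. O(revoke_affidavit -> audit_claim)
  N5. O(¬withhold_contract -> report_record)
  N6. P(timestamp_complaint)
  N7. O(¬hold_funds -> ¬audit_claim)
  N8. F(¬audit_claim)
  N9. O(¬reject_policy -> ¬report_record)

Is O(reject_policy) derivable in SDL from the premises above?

Premise 8 is F(¬audit_claim), i.e. O(audit_claim).
The contrapositive of premise 7 (O(¬hold_funds -> ¬audit_claim)) is O(audit_claim -> hold_funds), and O(audit_claim) is already established, so O(hold_funds).
Premise 1 is O(calibrate_sensor -> ¬hold_funds); contrapositively O(hold_funds -> ¬calibrate_sensor). Since O(hold_funds) holds, K gives O(¬calibrate_sensor).
Applying K to premise 3 (O(¬calibrate_sensor -> disarm_system)) and O(¬calibrate_sensor) yields O(disarm_system).
Applying K to premise 2 (O(disarm_system -> ¬withhold_contract)) and O(disarm_system) yields O(¬withhold_contract).
Premise 5 is O(¬withhold_contract -> report_record); since O(¬withhold_contract), deontic closure gives O(report_record).
Premise 9 is O(¬reject_policy -> ¬report_record); contrapositively O(report_record -> reject_policy). Since O(report_record) holds, K gives O(reject_policy).
Premises 4, 6 do not contribute to this derivation.
So O(reject_policy) follows.

Yes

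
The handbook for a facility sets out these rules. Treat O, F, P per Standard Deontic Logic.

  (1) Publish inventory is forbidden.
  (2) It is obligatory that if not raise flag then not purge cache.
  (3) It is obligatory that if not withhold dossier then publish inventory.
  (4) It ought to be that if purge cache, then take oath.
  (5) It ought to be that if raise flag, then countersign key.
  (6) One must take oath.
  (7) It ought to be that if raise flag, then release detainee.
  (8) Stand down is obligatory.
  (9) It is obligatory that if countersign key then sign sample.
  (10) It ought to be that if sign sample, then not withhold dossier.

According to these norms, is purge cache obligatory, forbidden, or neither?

Forbidden

Premise 1 is F(publish_inventory), i.e. O(¬publish_inventory).
Premise 3 is O(¬withhold_dossier → publish_inventory); contrapositively O(¬publish_inventory → withhold_dossier). Since O(¬publish_inventory) holds, K gives O(withhold_dossier).
The contrapositive of premise 10 (O(sign_sample → ¬withhold_dossier)) is O(withhold_dossier → ¬sign_sample), and O(withhold_dossier) is already established, so O(¬sign_sample).
Premise 9, O(countersign_key → sign_sample), contraposes to O(¬sign_sample → ¬countersign_key); with O(¬sign_sample) we get O(¬countersign_key).
Premise 5, O(raise_flag → countersign_key), contraposes to O(¬countersign_key → ¬raise_flag); with O(¬countersign_key) we get O(¬raise_flag).
Applying K to premise 2 (O(¬raise_flag → ¬purge_cache)) and O(¬raise_flag) yields O(¬purge_cache).
Premises 4, 6, 7, 8 do not contribute to this derivation.
Thus O(¬purge_cache), which is F(purge_cache): purge_cache is forbidden.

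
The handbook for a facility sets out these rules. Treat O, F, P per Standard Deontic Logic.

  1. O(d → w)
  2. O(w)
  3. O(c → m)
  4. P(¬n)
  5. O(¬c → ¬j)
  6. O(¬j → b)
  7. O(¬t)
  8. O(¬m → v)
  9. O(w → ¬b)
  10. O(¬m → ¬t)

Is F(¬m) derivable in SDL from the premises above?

Yes

From premise 2 we have O(w).
Applying K to premise 9 (O(w → ¬b)) and O(w) yields O(¬b).
Premise 6 is O(¬j → b); contrapositively O(¬b → j). Since O(¬b) holds, K gives O(j).
Premise 5 is O(¬c → ¬j); contrapositively O(j → c). Since O(j) holds, K gives O(c).
With premise 3, O(c → m), the K-axiom yields O(m).
Premises 1, 4, 7, 8, 10 do not contribute to this derivation.
So O(m) holds, i.e. F(¬m). The claim follows.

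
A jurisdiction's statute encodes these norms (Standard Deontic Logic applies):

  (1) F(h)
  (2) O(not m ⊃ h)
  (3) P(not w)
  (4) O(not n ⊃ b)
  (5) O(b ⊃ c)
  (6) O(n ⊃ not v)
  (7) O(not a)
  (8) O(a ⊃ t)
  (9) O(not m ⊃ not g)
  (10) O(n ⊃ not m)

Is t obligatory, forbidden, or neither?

Premise 8 is O(a ⊃ t), but O(a) is not derivable from the premises, so it does not yield O(t).
No premise or chain of K-axiom applications forces O(t), and none forces O(not t). So t is neither obligatory nor forbidden under these norms.

Neither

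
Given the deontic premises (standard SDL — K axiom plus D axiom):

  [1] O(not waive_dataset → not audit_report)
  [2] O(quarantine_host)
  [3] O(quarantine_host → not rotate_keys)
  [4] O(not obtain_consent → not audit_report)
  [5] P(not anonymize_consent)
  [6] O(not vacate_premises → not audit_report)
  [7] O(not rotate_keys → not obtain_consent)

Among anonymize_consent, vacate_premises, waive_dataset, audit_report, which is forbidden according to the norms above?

From premise 2 we have O(quarantine_host).
With premise 3, O(quarantine_host → not rotate_keys), the K-axiom yields O(not rotate_keys).
With premise 7, O(not rotate_keys → not obtain_consent), the K-axiom yields O(not obtain_consent).
Premise 4 is O(not obtain_consent → not audit_report); since O(not obtain_consent), deontic closure gives O(not audit_report).
So O(not audit_report) holds, i.e. audit_report is forbidden. None of the other listed options is forbidden under the premises.

audit_report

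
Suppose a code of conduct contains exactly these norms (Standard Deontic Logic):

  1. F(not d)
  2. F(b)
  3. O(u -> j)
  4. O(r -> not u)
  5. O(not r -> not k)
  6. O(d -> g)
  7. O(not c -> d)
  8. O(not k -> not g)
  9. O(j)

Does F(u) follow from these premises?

F(not d) at premise 1 means O(d).
Premise 6 is O(d -> g); since O(d), deontic closure gives O(g).
Premise 8 is O(not k -> not g); contrapositively O(g -> k). Since O(g) holds, K gives O(k).
The contrapositive of premise 5 (O(not r -> not k)) is O(k -> r), and O(k) is already established, so O(r).
From O(r) and premise 4, O(r -> not u), we obtain O(not u).
Premises 2, 3, 7, 9 do not contribute to this derivation.
So O(not u) holds, i.e. F(u). The claim follows.

Yes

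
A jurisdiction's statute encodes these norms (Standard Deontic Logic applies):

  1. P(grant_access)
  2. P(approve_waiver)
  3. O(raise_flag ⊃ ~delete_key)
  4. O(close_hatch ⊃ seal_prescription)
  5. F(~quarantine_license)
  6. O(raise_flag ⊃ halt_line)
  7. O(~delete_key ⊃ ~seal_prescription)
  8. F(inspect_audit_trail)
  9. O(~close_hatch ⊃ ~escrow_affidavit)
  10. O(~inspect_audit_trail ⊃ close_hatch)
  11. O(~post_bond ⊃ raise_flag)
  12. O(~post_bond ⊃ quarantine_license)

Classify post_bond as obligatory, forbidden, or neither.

Obligatory

F(inspect_audit_trail) at premise 8 means O(~inspect_audit_trail).
Applying K to premise 10 (O(~inspect_audit_trail ⊃ close_hatch)) and O(~inspect_audit_trail) yields O(close_hatch).
Applying K to premise 4 (O(close_hatch ⊃ seal_prescription)) and O(close_hatch) yields O(seal_prescription).
Premise 7, O(~delete_key ⊃ ~seal_prescription), contraposes to O(seal_prescription ⊃ delete_key); with O(seal_prescription) we get O(delete_key).
Premise 3 is O(raise_flag ⊃ ~delete_key); contrapositively O(delete_key ⊃ ~raise_flag). Since O(delete_key) holds, K gives O(~raise_flag).
The contrapositive of premise 11 (O(~post_bond ⊃ raise_flag)) is O(~raise_flag ⊃ post_bond), and O(~raise_flag) is already established, so O(post_bond).
Premises 1, 2, 5, 6, 9, 12 do not contribute to this derivation.
Hence post_bond is obligatory.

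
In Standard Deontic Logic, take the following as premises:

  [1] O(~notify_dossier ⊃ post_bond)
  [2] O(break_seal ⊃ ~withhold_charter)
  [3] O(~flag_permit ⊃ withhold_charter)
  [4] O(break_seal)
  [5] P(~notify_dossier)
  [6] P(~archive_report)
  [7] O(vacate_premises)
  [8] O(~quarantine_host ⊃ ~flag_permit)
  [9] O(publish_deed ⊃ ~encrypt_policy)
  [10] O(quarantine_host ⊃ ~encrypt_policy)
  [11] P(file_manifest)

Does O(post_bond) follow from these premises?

No

Premise 1 is O(~notify_dossier ⊃ post_bond), but O(~notify_dossier) is not derivable from the premises (the permission P(~notify_dossier) asserts only ~O(notify_dossier), not O(~notify_dossier)), so it does not yield O(post_bond).
No other premise forces O(post_bond). An ideal world satisfying every premise can still have post_bond false, so O(post_bond) is not derivable.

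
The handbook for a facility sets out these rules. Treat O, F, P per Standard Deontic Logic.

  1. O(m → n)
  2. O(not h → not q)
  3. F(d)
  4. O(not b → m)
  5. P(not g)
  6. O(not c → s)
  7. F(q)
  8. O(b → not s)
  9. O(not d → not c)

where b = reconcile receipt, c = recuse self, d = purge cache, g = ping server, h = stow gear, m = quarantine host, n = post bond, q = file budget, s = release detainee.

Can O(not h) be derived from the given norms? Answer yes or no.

Premise 2 is O(not h → not q); even if O(not q) held, inferring O(not h) would be affirming the consequent — invalid.
No other premise forces O(not h). An ideal world satisfying every premise can still have not h false, so O(not h) is not derivable.

No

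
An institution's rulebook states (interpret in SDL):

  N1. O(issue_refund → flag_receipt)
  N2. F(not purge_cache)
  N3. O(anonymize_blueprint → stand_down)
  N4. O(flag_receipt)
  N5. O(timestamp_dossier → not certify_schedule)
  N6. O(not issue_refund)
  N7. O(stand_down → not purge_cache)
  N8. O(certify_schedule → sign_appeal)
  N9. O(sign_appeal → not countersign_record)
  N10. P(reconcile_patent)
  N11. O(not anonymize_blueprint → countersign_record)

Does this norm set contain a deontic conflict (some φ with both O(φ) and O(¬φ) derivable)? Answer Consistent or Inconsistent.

Consistent

Premise 1 is O(issue_refund → flag_receipt); even if O(flag_receipt) held, inferring O(issue_refund) would be affirming the consequent — invalid.
So O(issue_refund) is not derivable, and the apparent clash with O(not issue_refund) does not arise.
A world satisfying every obligation exists (e.g. anonymize_blueprint=false, certify_schedule=false, countersign_record=true, flag_receipt=true, issue_refund=false, purge_cache=true, reconcile_patent=false, sign_appeal=false, stand_down=false, timestamp_dossier=false); no atom is both obligatory and forbidden, so the set is consistent.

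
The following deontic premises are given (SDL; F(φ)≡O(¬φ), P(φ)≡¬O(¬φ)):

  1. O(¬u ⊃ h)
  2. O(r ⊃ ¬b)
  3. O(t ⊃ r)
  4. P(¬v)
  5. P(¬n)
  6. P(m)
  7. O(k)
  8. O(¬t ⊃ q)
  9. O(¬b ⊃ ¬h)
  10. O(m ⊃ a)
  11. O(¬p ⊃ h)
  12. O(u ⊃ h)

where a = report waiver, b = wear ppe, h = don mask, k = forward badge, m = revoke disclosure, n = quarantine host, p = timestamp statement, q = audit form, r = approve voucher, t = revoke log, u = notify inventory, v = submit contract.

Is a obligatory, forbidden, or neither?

Premise 10 is O(m ⊃ a), but O(m) is not derivable from the premises (the permission P(m) asserts only ¬O(¬m), not O(m)), so it does not yield O(a).
No premise or chain of K-axiom applications forces O(a), and none forces O(¬a). So a is neither obligatory nor forbidden under these norms.

Neither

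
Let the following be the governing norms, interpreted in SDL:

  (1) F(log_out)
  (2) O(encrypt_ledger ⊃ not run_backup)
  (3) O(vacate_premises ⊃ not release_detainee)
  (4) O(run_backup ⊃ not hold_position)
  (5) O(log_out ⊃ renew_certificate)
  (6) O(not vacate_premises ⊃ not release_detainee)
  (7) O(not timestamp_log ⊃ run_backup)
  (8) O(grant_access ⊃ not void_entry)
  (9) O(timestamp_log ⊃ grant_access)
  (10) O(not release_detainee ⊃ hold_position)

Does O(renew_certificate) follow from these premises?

No

Premise 5 is O(log_out ⊃ renew_certificate), but O(log_out) is not derivable from the premises, so it does not yield O(renew_certificate).
No other premise forces O(renew_certificate). An ideal world satisfying every premise can still have renew_certificate false, so O(renew_certificate) is not derivable.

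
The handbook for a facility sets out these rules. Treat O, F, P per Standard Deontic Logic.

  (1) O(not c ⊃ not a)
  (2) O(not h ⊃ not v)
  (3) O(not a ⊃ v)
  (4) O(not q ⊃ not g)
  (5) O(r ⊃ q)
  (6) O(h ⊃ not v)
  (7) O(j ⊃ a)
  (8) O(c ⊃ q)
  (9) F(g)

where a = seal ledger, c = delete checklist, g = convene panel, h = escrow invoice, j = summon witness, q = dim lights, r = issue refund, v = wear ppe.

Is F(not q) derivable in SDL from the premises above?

Yes

By case analysis on not h: premise 2 gives O(not h ⊃ not v) and premise 6 gives O(h ⊃ not v), so O(not v) either way.
Premise 3 is O(not a ⊃ v); contrapositively O(not v ⊃ a). Since O(not v) holds, K gives O(a).
Premise 1 is O(not c ⊃ not a); contrapositively O(a ⊃ c). Since O(a) holds, K gives O(c).
Applying K to premise 8 (O(c ⊃ q)) and O(c) yields O(q).
Premises 4, 5, 7, 9 do not contribute to this derivation.
So O(q) holds, i.e. F(not q). The claim follows.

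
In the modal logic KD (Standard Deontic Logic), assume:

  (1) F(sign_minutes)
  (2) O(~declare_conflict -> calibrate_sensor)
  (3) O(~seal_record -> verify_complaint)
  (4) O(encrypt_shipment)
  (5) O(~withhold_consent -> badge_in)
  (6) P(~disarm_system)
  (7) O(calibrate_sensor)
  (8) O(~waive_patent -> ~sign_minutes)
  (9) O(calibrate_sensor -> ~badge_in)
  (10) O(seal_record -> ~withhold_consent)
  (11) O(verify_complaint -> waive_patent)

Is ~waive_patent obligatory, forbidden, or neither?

Premise 7 states O(calibrate_sensor) outright.
Applying K to premise 9 (O(calibrate_sensor -> ~badge_in)) and O(calibrate_sensor) yields O(~badge_in).
The contrapositive of premise 5 (O(~withhold_consent -> badge_in)) is O(~badge_in -> withhold_consent), and O(~badge_in) is already established, so O(withhold_consent).
The contrapositive of premise 10 (O(seal_record -> ~withhold_consent)) is O(withhold_consent -> ~seal_record), and O(withhold_consent) is already established, so O(~seal_record).
With premise 3, O(~seal_record -> verify_complaint), the K-axiom yields O(verify_complaint).
Applying K to premise 11 (O(verify_complaint -> waive_patent)) and O(verify_complaint) yields O(waive_patent).
Premises 1, 2, 4, 6, 8 do not contribute to this derivation.
Thus O(waive_patent), which is F(~waive_patent): ~waive_patent is forbidden.

Forbidden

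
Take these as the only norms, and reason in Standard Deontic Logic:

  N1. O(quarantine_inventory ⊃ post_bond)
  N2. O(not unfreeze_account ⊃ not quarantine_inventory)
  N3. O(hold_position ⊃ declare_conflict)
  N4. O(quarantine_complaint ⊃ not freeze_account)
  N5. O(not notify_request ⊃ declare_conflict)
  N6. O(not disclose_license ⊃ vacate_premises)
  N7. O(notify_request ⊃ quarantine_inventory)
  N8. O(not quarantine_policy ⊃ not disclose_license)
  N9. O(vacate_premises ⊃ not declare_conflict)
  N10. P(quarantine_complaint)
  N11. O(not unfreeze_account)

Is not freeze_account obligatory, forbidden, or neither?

Premise 4 is O(quarantine_complaint ⊃ not freeze_account), but O(quarantine_complaint) is not derivable from the premises (the permission P(quarantine_complaint) asserts only not O(not quarantine_complaint), not O(quarantine_complaint)), so it does not yield O(not freeze_account).
No premise or chain of K-axiom applications forces O(not freeze_account), and none forces O(freeze_account). So not freeze_account is neither obligatory nor forbidden under these norms.

Neither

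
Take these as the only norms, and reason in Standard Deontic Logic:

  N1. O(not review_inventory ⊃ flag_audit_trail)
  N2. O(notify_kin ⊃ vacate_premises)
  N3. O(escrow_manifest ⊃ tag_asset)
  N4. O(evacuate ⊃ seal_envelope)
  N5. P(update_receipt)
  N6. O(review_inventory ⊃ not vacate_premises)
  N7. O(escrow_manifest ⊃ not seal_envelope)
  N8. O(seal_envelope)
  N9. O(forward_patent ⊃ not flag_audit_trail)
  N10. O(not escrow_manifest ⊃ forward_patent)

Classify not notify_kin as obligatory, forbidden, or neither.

Obligatory

Premise 8 gives O(seal_envelope).
The contrapositive of premise 7 (O(escrow_manifest ⊃ not seal_envelope)) is O(seal_envelope ⊃ not escrow_manifest), and O(seal_envelope) is already established, so O(not escrow_manifest).
With premise 10, O(not escrow_manifest ⊃ forward_patent), the K-axiom yields O(forward_patent).
Premise 9 is O(forward_patent ⊃ not flag_audit_trail); since O(forward_patent), deontic closure gives O(not flag_audit_trail).
The contrapositive of premise 1 (O(not review_inventory ⊃ flag_audit_trail)) is O(not flag_audit_trail ⊃ review_inventory), and O(not flag_audit_trail) is already established, so O(review_inventory).
Applying K to premise 6 (O(review_inventory ⊃ not vacate_premises)) and O(review_inventory) yields O(not vacate_premises).
Premise 2, O(notify_kin ⊃ vacate_premises), contraposes to O(not vacate_premises ⊃ not notify_kin); with O(not vacate_premises) we get O(not notify_kin).
Premises 3, 4, 5 do not contribute to this derivation.
Hence not notify_kin is obligatory.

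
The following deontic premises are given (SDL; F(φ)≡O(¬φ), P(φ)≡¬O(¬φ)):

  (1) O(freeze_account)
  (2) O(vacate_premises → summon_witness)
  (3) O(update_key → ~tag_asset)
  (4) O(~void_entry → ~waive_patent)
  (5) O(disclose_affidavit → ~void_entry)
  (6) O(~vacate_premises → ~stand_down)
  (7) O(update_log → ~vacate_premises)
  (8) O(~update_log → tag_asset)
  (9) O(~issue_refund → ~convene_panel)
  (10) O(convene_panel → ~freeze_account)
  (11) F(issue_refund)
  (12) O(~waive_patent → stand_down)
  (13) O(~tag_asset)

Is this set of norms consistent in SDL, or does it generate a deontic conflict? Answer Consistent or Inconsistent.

Consistent

Premise 10 is O(convene_panel → ~freeze_account), but O(convene_panel) is not derivable from the premises, so it does not yield O(~freeze_account).
So O(~freeze_account) is not derivable, and the apparent clash with O(freeze_account) does not arise.
A world satisfying every obligation exists (e.g. convene_panel=false, disclose_affidavit=false, freeze_account=true, issue_refund=false, stand_down=false, summon_witness=false, tag_asset=false, update_key=false, update_log=true, vacate_premises=false, void_entry=true, waive_patent=true); no atom is both obligatory and forbidden, so the set is consistent.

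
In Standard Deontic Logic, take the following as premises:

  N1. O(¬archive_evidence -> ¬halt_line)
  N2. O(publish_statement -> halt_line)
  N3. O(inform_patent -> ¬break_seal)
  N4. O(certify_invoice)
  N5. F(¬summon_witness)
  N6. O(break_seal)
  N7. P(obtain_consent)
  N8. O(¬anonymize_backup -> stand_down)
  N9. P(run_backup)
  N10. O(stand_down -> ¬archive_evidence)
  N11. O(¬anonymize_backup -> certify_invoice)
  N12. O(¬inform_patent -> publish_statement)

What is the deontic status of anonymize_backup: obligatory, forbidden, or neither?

Premise 6 states O(break_seal) outright.
Premise 3, O(inform_patent -> ¬break_seal), contraposes to O(break_seal -> ¬inform_patent); with O(break_seal) we get O(¬inform_patent).
With premise 12, O(¬inform_patent -> publish_statement), the K-axiom yields O(publish_statement).
Applying K to premise 2 (O(publish_statement -> halt_line)) and O(publish_statement) yields O(halt_line).
Premise 1, O(¬archive_evidence -> ¬halt_line), contraposes to O(halt_line -> archive_evidence); with O(halt_line) we get O(archive_evidence).
Premise 10, O(stand_down -> ¬archive_evidence), contraposes to O(archive_evidence -> ¬stand_down); with O(archive_evidence) we get O(¬stand_down).
Premise 8, O(¬anonymize_backup -> stand_down), contraposes to O(¬stand_down -> anonymize_backup); with O(¬stand_down) we get O(anonymize_backup).
Premises 4, 5, 7, 9, 11 do not contribute to this derivation.
Hence anonymize_backup is obligatory.

Obligatory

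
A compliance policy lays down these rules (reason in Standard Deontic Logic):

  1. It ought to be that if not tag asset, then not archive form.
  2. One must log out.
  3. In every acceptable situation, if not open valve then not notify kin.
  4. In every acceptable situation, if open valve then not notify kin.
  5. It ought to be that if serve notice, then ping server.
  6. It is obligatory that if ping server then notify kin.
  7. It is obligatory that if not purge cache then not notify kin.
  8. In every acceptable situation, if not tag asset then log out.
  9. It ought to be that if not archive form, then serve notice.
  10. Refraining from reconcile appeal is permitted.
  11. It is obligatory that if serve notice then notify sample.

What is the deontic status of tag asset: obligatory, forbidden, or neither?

Obligatory

Premises 4 and 3 cover both cases: O(open_valve → ¬notify_kin) and O(¬open_valve → ¬notify_kin). Since open_valve ∨ ¬open_valve is a tautology, O(¬notify_kin) follows.
Premise 6 is O(ping_server → notify_kin); contrapositively O(¬notify_kin → ¬ping_server). Since O(¬notify_kin) holds, K gives O(¬ping_server).
Premise 5 is O(serve_notice → ping_server); contrapositively O(¬ping_server → ¬serve_notice). Since O(¬ping_server) holds, K gives O(¬serve_notice).
Premise 9 is O(¬archive_form → serve_notice); contrapositively O(¬serve_notice → archive_form). Since O(¬serve_notice) holds, K gives O(archive_form).
Premise 1, O(¬tag_asset → ¬archive_form), contraposes to O(archive_form → tag_asset); with O(archive_form) we get O(tag_asset).
Premises 2, 7, 8, 10, 11 do not contribute to this derivation.
Hence tag_asset is obligatory.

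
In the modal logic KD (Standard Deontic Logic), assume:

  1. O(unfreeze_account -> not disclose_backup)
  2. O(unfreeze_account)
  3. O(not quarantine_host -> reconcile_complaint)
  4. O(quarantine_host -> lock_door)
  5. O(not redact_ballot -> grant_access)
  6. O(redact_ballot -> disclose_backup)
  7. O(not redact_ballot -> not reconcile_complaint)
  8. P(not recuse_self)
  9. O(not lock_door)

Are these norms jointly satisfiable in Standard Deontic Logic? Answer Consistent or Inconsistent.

From premise 9 we have O(not lock_door).
The contrapositive of premise 4 (O(quarantine_host -> lock_door)) is O(not lock_door -> not quarantine_host), and O(not lock_door) is already established, so O(not quarantine_host).
With premise 3, O(not quarantine_host -> reconcile_complaint), the K-axiom yields O(reconcile_complaint).
The contrapositive of premise 7 (O(not redact_ballot -> not reconcile_complaint)) is O(reconcile_complaint -> redact_ballot), and O(reconcile_complaint) is already established, so O(redact_ballot).
From O(redact_ballot) and premise 6, O(redact_ballot -> disclose_backup), we obtain O(disclose_backup).
Premise 1, O(unfreeze_account -> not disclose_backup), contraposes to O(disclose_backup -> not unfreeze_account); with O(disclose_backup) we get O(not unfreeze_account).
But premise 2 directly asserts O(unfreeze_account).
We now have both O(not unfreeze_account) and O(unfreeze_account) — unfreeze_account is simultaneously obligatory and forbidden, violating the D-axiom.

Inconsistent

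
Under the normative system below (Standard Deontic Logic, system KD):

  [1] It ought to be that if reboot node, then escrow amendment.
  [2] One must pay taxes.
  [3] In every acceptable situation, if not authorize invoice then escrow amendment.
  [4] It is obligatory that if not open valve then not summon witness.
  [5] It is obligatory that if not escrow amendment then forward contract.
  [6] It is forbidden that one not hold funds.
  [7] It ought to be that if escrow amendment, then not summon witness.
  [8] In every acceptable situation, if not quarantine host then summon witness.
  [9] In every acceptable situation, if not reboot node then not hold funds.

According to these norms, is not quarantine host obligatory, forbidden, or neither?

Premise 6, F(¬hold_funds), is equivalent to O(hold_funds).
The contrapositive of premise 9 (O(¬reboot_node → ¬hold_funds)) is O(hold_funds → reboot_node), and O(hold_funds) is already established, so O(reboot_node).
Applying K to premise 1 (O(reboot_node → escrow_amendment)) and O(reboot_node) yields O(escrow_amendment).
Premise 7 is O(escrow_amendment → ¬summon_witness); since O(escrow_amendment), deontic closure gives O(¬summon_witness).
The contrapositive of premise 8 (O(¬quarantine_host → summon_witness)) is O(¬summon_witness → quarantine_host), and O(¬summon_witness) is already established, so O(quarantine_host).
Premises 2, 3, 4, 5 do not contribute to this derivation.
Thus O(quarantine_host), which is F(¬quarantine_host): ¬quarantine_host is forbidden.

Forbidden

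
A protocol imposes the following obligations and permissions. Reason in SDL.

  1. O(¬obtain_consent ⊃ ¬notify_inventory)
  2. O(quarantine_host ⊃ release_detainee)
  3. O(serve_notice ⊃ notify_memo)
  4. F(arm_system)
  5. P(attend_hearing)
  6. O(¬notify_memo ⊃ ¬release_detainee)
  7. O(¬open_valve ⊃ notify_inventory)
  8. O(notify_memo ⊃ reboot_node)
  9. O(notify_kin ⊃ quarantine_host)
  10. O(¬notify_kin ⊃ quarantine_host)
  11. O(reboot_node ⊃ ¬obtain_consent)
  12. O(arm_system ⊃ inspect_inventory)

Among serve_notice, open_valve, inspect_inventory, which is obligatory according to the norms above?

open_valve

Premises 9 and 10 are O(notify_kin ⊃ quarantine_host) and O(¬notify_kin ⊃ quarantine_host); every ideal world satisfies notify_kin or ¬notify_kin, so in either case quarantine_host holds — hence O(quarantine_host).
Applying K to premise 2 (O(quarantine_host ⊃ release_detainee)) and O(quarantine_host) yields O(release_detainee).
Premise 6, O(¬notify_memo ⊃ ¬release_detainee), contraposes to O(release_detainee ⊃ notify_memo); with O(release_detainee) we get O(notify_memo).
From O(notify_memo) and premise 8, O(notify_memo ⊃ reboot_node), we obtain O(reboot_node).
Premise 11 is O(reboot_node ⊃ ¬obtain_consent); since O(reboot_node), deontic closure gives O(¬obtain_consent).
From O(¬obtain_consent) and premise 1, O(¬obtain_consent ⊃ ¬notify_inventory), we obtain O(¬notify_inventory).
Premise 7, O(¬open_valve ⊃ notify_inventory), contraposes to O(¬notify_inventory ⊃ open_valve); with O(¬notify_inventory) we get O(open_valve).
So O(open_valve) holds — open_valve is obligatory. None of the other listed options is made obligatory by any chain of premises.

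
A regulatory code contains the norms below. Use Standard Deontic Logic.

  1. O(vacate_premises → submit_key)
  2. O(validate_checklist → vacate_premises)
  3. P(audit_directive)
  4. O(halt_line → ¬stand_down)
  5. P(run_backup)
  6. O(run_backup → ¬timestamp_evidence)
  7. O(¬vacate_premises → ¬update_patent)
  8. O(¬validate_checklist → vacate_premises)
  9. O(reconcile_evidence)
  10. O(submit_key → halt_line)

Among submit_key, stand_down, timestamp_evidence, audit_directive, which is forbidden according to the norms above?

stand_down

Premises 2 and 8 are O(validate_checklist → vacate_premises) and O(¬validate_checklist → vacate_premises); every ideal world satisfies validate_checklist or ¬validate_checklist, so in either case vacate_premises holds — hence O(vacate_premises).
With premise 1, O(vacate_premises → submit_key), the K-axiom yields O(submit_key).
Premise 10 is O(submit_key → halt_line); since O(submit_key), deontic closure gives O(halt_line).
From O(halt_line) and premise 4, O(halt_line → ¬stand_down), we obtain O(¬stand_down).
So O(¬stand_down) holds, i.e. stand_down is forbidden. None of the other listed options is forbidden under the premises.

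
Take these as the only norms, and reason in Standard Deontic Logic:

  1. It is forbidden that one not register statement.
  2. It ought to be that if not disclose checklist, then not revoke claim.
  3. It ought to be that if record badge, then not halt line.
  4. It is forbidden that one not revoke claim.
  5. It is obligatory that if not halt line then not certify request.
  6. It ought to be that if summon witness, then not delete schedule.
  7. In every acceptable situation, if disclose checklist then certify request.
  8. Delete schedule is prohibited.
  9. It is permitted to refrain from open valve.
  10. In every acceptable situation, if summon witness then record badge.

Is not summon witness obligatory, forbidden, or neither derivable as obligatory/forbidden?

Obligatory

Premise 4 is F(¬revoke_claim), i.e. O(revoke_claim).
The contrapositive of premise 2 (O(¬disclose_checklist → ¬revoke_claim)) is O(revoke_claim → disclose_checklist), and O(revoke_claim) is already established, so O(disclose_checklist).
With premise 7, O(disclose_checklist → certify_request), the K-axiom yields O(certify_request).
The contrapositive of premise 5 (O(¬halt_line → ¬certify_request)) is O(certify_request → halt_line), and O(certify_request) is already established, so O(halt_line).
The contrapositive of premise 3 (O(record_badge → ¬halt_line)) is O(halt_line → ¬record_badge), and O(halt_line) is already established, so O(¬record_badge).
The contrapositive of premise 10 (O(summon_witness → record_badge)) is O(¬record_badge → ¬summon_witness), and O(¬record_badge) is already established, so O(¬summon_witness).
Premises 1, 6, 8, 9 do not contribute to this derivation.
Hence ¬summon_witness is obligatory.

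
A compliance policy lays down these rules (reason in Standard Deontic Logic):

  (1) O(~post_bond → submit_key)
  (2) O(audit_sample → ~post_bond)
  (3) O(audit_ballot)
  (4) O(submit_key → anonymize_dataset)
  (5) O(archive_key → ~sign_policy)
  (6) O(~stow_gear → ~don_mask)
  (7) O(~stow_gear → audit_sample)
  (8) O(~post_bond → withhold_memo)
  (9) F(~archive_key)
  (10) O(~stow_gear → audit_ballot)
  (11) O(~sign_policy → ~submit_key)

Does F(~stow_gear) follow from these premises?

Yes

F(~archive_key) at premise 9 means O(archive_key).
With premise 5, O(archive_key → ~sign_policy), the K-axiom yields O(~sign_policy).
With premise 11, O(~sign_policy → ~submit_key), the K-axiom yields O(~submit_key).
Premise 1, O(~post_bond → submit_key), contraposes to O(~submit_key → post_bond); with O(~submit_key) we get O(post_bond).
The contrapositive of premise 2 (O(audit_sample → ~post_bond)) is O(post_bond → ~audit_sample), and O(post_bond) is already established, so O(~audit_sample).
Premise 7 is O(~stow_gear → audit_sample); contrapositively O(~audit_sample → stow_gear). Since O(~audit_sample) holds, K gives O(stow_gear).
Premises 3, 4, 6, 8, 10 do not contribute to this derivation.
So O(stow_gear) holds, i.e. F(~stow_gear). The claim follows.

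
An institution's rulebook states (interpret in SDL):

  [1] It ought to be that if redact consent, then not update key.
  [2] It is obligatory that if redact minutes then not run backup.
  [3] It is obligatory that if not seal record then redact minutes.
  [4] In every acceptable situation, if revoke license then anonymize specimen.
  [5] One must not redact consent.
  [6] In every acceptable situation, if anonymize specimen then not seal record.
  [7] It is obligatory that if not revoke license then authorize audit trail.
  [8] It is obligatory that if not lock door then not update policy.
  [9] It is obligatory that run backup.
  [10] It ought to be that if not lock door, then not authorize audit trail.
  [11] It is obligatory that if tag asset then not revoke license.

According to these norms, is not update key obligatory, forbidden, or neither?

Neither

Premise 1 is O(redact_consent → ¬update_key), but O(redact_consent) is not derivable from the premises, so it does not yield O(¬update_key).
No premise or chain of K-axiom applications forces O(¬update_key), and none forces O(update_key). So ¬update_key is neither obligatory nor forbidden under these norms.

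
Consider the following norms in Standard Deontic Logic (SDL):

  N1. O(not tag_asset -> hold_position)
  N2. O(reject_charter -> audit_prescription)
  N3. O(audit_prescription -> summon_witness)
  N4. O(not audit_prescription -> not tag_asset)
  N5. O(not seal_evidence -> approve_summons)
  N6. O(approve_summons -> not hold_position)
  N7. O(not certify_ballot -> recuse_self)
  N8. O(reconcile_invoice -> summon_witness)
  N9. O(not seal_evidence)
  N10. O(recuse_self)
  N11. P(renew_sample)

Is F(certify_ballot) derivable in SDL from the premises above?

No

Premise 7 is O(not certify_ballot -> recuse_self); even if O(recuse_self) held, inferring O(not certify_ballot) would be affirming the consequent — invalid.
No other premise forces O(not certify_ballot). An ideal world satisfying every premise can still have certify_ballot true, so F(certify_ballot) is not derivable.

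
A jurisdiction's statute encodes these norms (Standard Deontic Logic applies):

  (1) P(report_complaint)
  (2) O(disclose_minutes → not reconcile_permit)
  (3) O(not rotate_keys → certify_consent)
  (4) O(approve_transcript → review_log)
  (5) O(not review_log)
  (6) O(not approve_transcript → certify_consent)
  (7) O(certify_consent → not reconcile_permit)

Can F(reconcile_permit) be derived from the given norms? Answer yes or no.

Yes

Premise 5 gives O(not review_log).
Premise 4 is O(approve_transcript → review_log); contrapositively O(not review_log → not approve_transcript). Since O(not review_log) holds, K gives O(not approve_transcript).
With premise 6, O(not approve_transcript → certify_consent), the K-axiom yields O(certify_consent).
From O(certify_consent) and premise 7, O(certify_consent → not reconcile_permit), we obtain O(not reconcile_permit).
Premises 1, 2, 3 do not contribute to this derivation.
So O(not reconcile_permit) holds, i.e. F(reconcile_permit). The claim follows.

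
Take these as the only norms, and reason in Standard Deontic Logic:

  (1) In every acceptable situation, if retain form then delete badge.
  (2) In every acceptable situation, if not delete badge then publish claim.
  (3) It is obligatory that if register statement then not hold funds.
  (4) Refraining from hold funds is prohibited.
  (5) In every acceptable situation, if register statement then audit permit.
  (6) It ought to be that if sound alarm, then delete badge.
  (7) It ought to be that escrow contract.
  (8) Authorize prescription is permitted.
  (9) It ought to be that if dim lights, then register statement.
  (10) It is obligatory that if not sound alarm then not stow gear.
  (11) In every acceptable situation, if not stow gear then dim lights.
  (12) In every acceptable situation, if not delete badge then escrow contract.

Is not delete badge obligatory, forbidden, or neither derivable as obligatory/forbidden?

Forbidden

Premise 4 is F(¬hold_funds), i.e. O(hold_funds).
The contrapositive of premise 3 (O(register_statement → ¬hold_funds)) is O(hold_funds → ¬register_statement), and O(hold_funds) is already established, so O(¬register_statement).
Premise 9, O(dim_lights → register_statement), contraposes to O(¬register_statement → ¬dim_lights); with O(¬register_statement) we get O(¬dim_lights).
Premise 11, O(¬stow_gear → dim_lights), contraposes to O(¬dim_lights → stow_gear); with O(¬dim_lights) we get O(stow_gear).
Premise 10 is O(¬sound_alarm → ¬stow_gear); contrapositively O(stow_gear → sound_alarm). Since O(stow_gear) holds, K gives O(sound_alarm).
Applying K to premise 6 (O(sound_alarm → delete_badge)) and O(sound_alarm) yields O(delete_badge).
Premises 1, 2, 5, 7, 8, 12 do not contribute to this derivation.
Thus O(delete_badge), which is F(¬delete_badge): ¬delete_badge is forbidden.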